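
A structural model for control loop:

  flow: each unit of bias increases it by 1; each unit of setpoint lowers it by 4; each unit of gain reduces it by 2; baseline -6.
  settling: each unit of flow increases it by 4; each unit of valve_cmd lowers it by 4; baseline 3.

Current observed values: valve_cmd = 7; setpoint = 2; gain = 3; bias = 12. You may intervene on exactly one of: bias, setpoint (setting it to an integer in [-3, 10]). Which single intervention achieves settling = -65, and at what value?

set bias = 10

Intervening on bias: with other inputs at their observed values, settling = 4*bias - 105. Solving for -65 gives bias = 10, within [-3, 10].
Intervening on setpoint: settling = -16*setpoint - 25. Reaching -65 requires setpoint = 5/2, not an integer.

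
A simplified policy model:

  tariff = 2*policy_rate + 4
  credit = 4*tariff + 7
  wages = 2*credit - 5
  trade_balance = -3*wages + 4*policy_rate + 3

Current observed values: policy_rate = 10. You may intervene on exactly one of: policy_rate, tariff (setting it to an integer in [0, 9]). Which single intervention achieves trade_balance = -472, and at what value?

Intervening on policy_rate: with other inputs at their observed values, trade_balance = -44*policy_rate - 120. Solving for -472 gives policy_rate = 8, within [0, 9].
Intervening on tariff: trade_balance = -24*tariff + 16. Reaching -472 requires tariff = 61/3, not an integer.

set policy_rate = 8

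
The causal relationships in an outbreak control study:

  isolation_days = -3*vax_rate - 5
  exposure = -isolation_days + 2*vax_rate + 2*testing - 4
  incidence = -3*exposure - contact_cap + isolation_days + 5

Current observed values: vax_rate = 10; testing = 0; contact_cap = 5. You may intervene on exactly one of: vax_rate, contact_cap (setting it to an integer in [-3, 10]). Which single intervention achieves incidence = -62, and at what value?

Intervening on vax_rate: with other inputs at their observed values, incidence = -18*vax_rate - 8. Solving for -62 gives vax_rate = 3, within [-3, 10].
Intervening on contact_cap: incidence = -contact_cap - 183. Reaching -62 requires contact_cap = -121, outside [-3, 10].

set vax_rate = 3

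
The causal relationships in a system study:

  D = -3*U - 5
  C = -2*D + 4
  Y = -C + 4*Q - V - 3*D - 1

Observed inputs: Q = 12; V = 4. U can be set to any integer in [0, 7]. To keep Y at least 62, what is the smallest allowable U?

Substituting into the C equation gives C = 6*U + 14.
Substituting into the Y equation gives Y = 3*U + 44.
Require 3*U + 44 ≥ 62, so U ≥ 6.
The smallest integer in [0, 7] satisfying this is 6.

U = 6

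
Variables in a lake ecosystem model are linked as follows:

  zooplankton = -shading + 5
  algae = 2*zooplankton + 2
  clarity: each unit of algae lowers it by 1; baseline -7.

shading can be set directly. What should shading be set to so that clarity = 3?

shading = 11

Substituting into the algae equation gives algae = -2*shading + 12.
So clarity = 2*shading - 19.
Solve 2*shading - 19 = 3: shading = (3 + 19) / 2 = 11.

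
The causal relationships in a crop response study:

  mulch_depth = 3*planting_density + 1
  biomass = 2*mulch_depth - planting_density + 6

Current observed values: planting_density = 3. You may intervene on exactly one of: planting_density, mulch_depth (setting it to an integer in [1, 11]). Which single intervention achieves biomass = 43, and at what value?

set planting_density = 7

Intervening on planting_density: with other inputs at their observed values, biomass = 5*planting_density + 8. Solving for 43 gives planting_density = 7, within [1, 11].
Intervening on mulch_depth: biomass = 2*mulch_depth + 3. Reaching 43 requires mulch_depth = 20, outside [1, 11].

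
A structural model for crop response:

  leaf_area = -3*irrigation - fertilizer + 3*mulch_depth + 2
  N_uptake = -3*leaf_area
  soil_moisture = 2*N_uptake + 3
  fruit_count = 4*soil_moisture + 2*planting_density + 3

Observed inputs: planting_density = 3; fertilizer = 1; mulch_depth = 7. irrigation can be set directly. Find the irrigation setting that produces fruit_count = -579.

irrigation = -1

Substituting into the leaf_area equation gives leaf_area = -3*irrigation + 22.
So N_uptake = 9*irrigation - 66.
soil_moisture becomes 18*irrigation - 129.
Substituting into the fruit_count equation gives fruit_count = 72*irrigation - 507.
Solve 72*irrigation - 507 = -579: irrigation = (-579 + 507) / 72 = -1.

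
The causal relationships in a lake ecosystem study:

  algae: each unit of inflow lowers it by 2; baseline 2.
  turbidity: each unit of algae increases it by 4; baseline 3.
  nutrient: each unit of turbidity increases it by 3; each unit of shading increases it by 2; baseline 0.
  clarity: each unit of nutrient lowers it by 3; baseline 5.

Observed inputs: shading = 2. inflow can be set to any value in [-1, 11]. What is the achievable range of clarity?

-178 to 686

Substituting into the turbidity equation gives turbidity = -8*inflow + 11.
Substituting into the nutrient equation gives nutrient = -24*inflow + 37.
This gives clarity = 72*inflow - 106.
Linear in inflow, so extremes are at the endpoints: inflow = -1 gives clarity = -178; inflow = 11 gives clarity = 686.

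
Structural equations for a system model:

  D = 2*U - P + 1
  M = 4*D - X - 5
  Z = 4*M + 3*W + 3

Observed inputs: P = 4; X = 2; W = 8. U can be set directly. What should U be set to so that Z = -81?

U = -1

Substituting into the D equation gives D = 2*U - 3.
Substituting into the M equation gives M = 8*U - 19.
Substituting into the Z equation gives Z = 32*U - 49.
Solve 32*U - 49 = -81: U = (-81 + 49) / 32 = -1.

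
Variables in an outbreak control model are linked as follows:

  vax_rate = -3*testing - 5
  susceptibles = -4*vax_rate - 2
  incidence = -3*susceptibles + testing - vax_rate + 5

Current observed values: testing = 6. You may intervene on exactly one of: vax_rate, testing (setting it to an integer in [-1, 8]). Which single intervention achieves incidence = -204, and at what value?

set testing = 5

Intervening on vax_rate: incidence = 11*vax_rate + 17. Reaching -204 requires vax_rate = -221/11, not an integer.
Intervening on testing: with other inputs at their observed values, incidence = -32*testing - 44. Solving for -204 gives testing = 5, within [-1, 8].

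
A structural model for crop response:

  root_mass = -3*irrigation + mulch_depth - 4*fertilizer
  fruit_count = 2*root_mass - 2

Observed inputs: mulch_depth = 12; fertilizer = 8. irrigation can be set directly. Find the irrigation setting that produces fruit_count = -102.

irrigation = 10

Substituting into the root_mass equation gives root_mass = -3*irrigation - 20.
This gives fruit_count = -6*irrigation - 42.
Solve -6*irrigation - 42 = -102: irrigation = (-102 + 42) / -6 = 10.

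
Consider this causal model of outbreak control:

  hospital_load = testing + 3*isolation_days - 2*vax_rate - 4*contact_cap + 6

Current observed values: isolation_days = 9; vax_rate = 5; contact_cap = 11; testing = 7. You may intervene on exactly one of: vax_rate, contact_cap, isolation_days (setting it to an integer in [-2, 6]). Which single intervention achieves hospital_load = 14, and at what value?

set contact_cap = 4

Intervening on vax_rate: hospital_load = -2*vax_rate - 4. Reaching 14 requires vax_rate = -9, outside [-2, 6].
Intervening on contact_cap: with other inputs at their observed values, hospital_load = -4*contact_cap + 30. Solving for 14 gives contact_cap = 4, within [-2, 6].
Intervening on isolation_days: hospital_load = 3*isolation_days - 41. Reaching 14 requires isolation_days = 55/3, not an integer.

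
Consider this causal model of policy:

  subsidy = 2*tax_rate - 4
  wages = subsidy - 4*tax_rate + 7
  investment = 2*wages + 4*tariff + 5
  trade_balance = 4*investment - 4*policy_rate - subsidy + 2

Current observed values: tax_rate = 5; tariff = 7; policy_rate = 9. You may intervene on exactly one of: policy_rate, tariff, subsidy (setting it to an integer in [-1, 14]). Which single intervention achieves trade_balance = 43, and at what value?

Intervening on policy_rate: trade_balance = -4*policy_rate + 72. Reaching 43 requires policy_rate = 29/4, not an integer.
Intervening on tariff: trade_balance = 16*tariff - 76. Reaching 43 requires tariff = 119/16, not an integer.
Intervening on subsidy: with other inputs at their observed values, trade_balance = 7*subsidy - 6. Solving for 43 gives subsidy = 7, within [-1, 14].

set subsidy = 7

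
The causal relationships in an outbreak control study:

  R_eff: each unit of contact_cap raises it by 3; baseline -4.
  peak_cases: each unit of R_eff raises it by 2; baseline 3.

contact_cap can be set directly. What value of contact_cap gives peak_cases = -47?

contact_cap = -7

Substituting into the peak_cases equation gives peak_cases = 6*contact_cap - 5.
Solve 6*contact_cap - 5 = -47: contact_cap = (-47 + 5) / 6 = -7.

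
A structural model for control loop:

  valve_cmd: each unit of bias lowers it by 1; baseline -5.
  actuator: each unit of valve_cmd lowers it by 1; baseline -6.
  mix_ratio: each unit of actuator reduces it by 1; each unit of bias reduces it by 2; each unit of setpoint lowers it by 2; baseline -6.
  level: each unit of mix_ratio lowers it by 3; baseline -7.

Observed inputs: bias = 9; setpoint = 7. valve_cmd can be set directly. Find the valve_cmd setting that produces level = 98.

valve_cmd = -3

Intervening on valve_cmd fixes its value directly, overriding its dependence on bias.
Substituting into the mix_ratio equation gives mix_ratio = valve_cmd - 32.
Substituting into the level equation gives level = -3*valve_cmd + 89.
Solve -3*valve_cmd + 89 = 98: valve_cmd = (98 - 89) / -3 = -3.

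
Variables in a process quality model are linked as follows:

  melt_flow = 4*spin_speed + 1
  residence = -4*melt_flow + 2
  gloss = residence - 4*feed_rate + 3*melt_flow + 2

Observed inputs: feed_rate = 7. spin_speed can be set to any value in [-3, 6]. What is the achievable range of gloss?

Substituting into the residence equation gives residence = -16*spin_speed - 2.
gloss becomes -4*spin_speed - 25.
Linear in spin_speed, so extremes are at the endpoints: spin_speed = -3 gives gloss = -13; spin_speed = 6 gives gloss = -49.

-49 to -13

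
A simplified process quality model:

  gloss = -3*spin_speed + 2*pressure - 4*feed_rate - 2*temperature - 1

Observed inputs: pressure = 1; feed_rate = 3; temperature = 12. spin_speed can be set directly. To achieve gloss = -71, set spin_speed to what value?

Substituting into the gloss equation gives gloss = -3*spin_speed - 35.
Solve -3*spin_speed - 35 = -71: spin_speed = (-71 + 35) / -3 = 12.

spin_speed = 12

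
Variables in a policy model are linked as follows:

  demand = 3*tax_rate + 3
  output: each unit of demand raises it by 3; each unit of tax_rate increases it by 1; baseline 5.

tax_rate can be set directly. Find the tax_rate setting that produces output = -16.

Substituting into the output equation gives output = 10*tax_rate + 14.
Solve 10*tax_rate + 14 = -16: tax_rate = (-16 - 14) / 10 = -3.

tax_rate = -3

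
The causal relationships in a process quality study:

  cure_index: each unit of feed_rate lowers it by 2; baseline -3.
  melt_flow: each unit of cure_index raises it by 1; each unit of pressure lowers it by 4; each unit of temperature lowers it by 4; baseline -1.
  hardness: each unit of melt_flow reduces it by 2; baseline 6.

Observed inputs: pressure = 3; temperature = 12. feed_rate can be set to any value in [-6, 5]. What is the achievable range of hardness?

Substituting into the melt_flow equation gives melt_flow = -2*feed_rate - 64.
This gives hardness = 4*feed_rate + 134.
Linear in feed_rate, so extremes are at the endpoints: feed_rate = -6 gives hardness = 110; feed_rate = 5 gives hardness = 154.

110 to 154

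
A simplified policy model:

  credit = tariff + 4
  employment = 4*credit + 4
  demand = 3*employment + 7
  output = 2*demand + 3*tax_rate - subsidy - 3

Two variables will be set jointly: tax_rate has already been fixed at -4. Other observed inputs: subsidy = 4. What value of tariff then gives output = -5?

tariff = -5

With tax_rate held at -4:
Substituting into the employment equation gives employment = 4*tariff + 20.
demand becomes 12*tariff + 67.
Substituting into the output equation gives output = 24*tariff + 115.
Solve 24*tariff + 115 = -5: tariff = (-5 - 115) / 24 = -5.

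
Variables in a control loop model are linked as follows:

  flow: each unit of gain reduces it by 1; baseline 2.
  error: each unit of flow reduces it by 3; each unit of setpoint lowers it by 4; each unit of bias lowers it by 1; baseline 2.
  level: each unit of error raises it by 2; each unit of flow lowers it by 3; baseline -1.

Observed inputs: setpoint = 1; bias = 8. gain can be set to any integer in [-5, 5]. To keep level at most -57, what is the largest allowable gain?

Substituting into the error equation gives error = 3*gain - 16.
level becomes 9*gain - 39.
Require 9*gain - 39 ≤ -57, so gain ≤ -2.
The largest integer in [-5, 5] satisfying this is -2.

gain = -2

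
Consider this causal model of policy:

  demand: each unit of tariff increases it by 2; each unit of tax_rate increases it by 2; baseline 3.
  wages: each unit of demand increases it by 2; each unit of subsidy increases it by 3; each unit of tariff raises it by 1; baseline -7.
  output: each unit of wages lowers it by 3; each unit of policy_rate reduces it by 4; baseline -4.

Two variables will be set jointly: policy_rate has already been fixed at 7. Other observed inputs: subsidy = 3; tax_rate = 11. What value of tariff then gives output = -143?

With policy_rate held at 7:
Substituting into the demand equation gives demand = 2*tariff + 25.
Substituting into the wages equation gives wages = 5*tariff + 52.
Substituting into the output equation gives output = -15*tariff - 188.
Solve -15*tariff - 188 = -143: tariff = (-143 + 188) / -15 = -3.

tariff = -3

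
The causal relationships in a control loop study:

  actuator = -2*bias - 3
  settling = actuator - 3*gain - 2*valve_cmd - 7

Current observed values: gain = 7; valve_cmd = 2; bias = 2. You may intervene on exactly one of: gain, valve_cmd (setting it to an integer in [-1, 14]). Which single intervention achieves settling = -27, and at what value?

set gain = 3

Intervening on gain: with other inputs at their observed values, settling = -3*gain - 18. Solving for -27 gives gain = 3, within [-1, 14].
Intervening on valve_cmd: settling = -2*valve_cmd - 35. Reaching -27 requires valve_cmd = -4, outside [-1, 14].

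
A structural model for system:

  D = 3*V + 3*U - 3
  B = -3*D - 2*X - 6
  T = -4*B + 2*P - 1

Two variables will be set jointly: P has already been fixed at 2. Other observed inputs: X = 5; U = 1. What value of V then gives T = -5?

V = -2

With P held at 2:
Substituting into the D equation gives D = 3*V.
B becomes -9*V - 16.
Substituting into the T equation gives T = 36*V + 67.
Solve 36*V + 67 = -5: V = (-5 - 67) / 36 = -2.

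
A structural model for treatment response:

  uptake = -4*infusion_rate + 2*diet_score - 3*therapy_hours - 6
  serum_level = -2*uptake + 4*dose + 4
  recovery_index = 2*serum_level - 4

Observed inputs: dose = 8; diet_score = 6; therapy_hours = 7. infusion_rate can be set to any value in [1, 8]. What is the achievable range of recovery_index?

Substituting into the uptake equation gives uptake = -4*infusion_rate - 15.
Substituting into the serum_level equation gives serum_level = 8*infusion_rate + 66.
Substituting into the recovery_index equation gives recovery_index = 16*infusion_rate + 128.
Linear in infusion_rate, so extremes are at the endpoints: infusion_rate = 1 gives recovery_index = 144; infusion_rate = 8 gives recovery_index = 256.

144 to 256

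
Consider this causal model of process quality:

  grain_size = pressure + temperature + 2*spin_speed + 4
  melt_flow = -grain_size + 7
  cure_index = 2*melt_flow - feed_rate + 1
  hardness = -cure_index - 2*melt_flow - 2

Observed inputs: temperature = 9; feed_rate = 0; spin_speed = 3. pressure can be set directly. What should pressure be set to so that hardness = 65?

pressure = 5

Substituting into the grain_size equation gives grain_size = pressure + 19.
Substituting into the melt_flow equation gives melt_flow = -pressure - 12.
This gives cure_index = -2*pressure - 23.
hardness becomes 4*pressure + 45.
Solve 4*pressure + 45 = 65: pressure = (65 - 45) / 4 = 5.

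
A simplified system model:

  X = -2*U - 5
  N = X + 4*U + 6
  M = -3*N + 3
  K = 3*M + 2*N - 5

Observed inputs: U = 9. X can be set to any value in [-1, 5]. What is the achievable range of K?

-325 to -283

Intervening on X fixes its value directly, overriding its dependence on U.
Substituting into the N equation gives N = X + 42.
Substituting into the M equation gives M = -3*X - 123.
This gives K = -7*X - 290.
Linear in X, so extremes are at the endpoints: X = -1 gives K = -283; X = 5 gives K = -325.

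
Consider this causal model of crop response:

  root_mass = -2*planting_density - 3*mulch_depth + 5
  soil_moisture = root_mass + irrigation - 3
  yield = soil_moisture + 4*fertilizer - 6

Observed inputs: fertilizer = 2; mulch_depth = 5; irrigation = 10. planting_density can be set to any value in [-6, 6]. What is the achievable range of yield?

-13 to 11

Substituting into the root_mass equation gives root_mass = -2*planting_density - 10.
Substituting into the soil_moisture equation gives soil_moisture = -2*planting_density - 3.
Substituting into the yield equation gives yield = -2*planting_density - 1.
Linear in planting_density, so extremes are at the endpoints: planting_density = -6 gives yield = 11; planting_density = 6 gives yield = -13.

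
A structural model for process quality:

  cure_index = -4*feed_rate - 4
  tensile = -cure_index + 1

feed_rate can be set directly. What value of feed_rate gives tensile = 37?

feed_rate = 8

Substituting into the tensile equation gives tensile = 4*feed_rate + 5.
Solve 4*feed_rate + 5 = 37: feed_rate = (37 - 5) / 4 = 8.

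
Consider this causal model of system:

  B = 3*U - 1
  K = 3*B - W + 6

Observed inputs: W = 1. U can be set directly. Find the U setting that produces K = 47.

U = 5

Substituting into the K equation gives K = 9*U + 2.
Solve 9*U + 2 = 47: U = (47 - 2) / 9 = 5.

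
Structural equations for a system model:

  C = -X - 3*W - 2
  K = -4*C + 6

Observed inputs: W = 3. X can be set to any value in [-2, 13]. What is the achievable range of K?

42 to 102

Substituting into the C equation gives C = -X - 11.
Substituting into the K equation gives K = 4*X + 50.
Linear in X, so extremes are at the endpoints: X = -2 gives K = 42; X = 13 gives K = 102.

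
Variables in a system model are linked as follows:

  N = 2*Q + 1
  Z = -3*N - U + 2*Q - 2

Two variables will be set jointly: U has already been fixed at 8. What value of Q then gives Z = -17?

Q = 1

With U held at 8:
Substituting into the Z equation gives Z = -4*Q - 13.
Solve -4*Q - 13 = -17: Q = (-17 + 13) / -4 = 1.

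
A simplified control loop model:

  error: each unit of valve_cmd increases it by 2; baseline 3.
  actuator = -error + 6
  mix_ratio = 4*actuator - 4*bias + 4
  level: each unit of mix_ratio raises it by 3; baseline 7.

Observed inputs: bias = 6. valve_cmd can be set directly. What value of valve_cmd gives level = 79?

valve_cmd = -4

Substituting into the actuator equation gives actuator = -2*valve_cmd + 3.
mix_ratio becomes -8*valve_cmd - 8.
This gives level = -24*valve_cmd - 17.
Solve -24*valve_cmd - 17 = 79: valve_cmd = (79 + 17) / -24 = -4.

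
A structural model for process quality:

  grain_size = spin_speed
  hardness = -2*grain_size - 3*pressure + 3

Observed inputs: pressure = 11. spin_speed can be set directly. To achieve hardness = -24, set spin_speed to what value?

Substituting into the hardness equation gives hardness = -2*spin_speed - 30.
Solve -2*spin_speed - 30 = -24: spin_speed = (-24 + 30) / -2 = -3.

spin_speed = -3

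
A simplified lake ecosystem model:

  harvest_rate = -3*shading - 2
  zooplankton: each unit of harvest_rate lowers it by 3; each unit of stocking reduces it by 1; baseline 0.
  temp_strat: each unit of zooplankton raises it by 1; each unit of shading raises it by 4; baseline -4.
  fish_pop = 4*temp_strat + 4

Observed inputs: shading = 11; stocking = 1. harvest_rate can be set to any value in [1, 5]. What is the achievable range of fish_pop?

100 to 148

Intervening on harvest_rate fixes its value directly, overriding its dependence on shading.
Substituting into the zooplankton equation gives zooplankton = -3*harvest_rate - 1.
Substituting into the temp_strat equation gives temp_strat = -3*harvest_rate + 39.
Substituting into the fish_pop equation gives fish_pop = -12*harvest_rate + 160.
Linear in harvest_rate, so extremes are at the endpoints: harvest_rate = 1 gives fish_pop = 148; harvest_rate = 5 gives fish_pop = 100.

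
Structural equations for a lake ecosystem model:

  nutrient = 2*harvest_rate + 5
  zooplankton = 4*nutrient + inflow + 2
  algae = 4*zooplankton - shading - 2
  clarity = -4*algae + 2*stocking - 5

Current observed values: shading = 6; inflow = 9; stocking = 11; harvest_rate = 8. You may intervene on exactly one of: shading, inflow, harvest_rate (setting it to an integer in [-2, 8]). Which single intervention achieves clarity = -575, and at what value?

set harvest_rate = 1

Intervening on shading: clarity = 4*shading - 1495. Reaching -575 requires shading = 230, outside [-2, 8].
Intervening on inflow: clarity = -16*inflow - 1327. Reaching -575 requires inflow = -47, outside [-2, 8].
Intervening on harvest_rate: with other inputs at their observed values, clarity = -128*harvest_rate - 447. Solving for -575 gives harvest_rate = 1, within [-2, 8].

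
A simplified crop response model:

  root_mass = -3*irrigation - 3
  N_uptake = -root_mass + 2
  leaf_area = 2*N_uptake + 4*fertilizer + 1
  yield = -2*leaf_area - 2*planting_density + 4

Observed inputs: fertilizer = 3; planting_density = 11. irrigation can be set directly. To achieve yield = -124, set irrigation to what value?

irrigation = 5

Substituting into the N_uptake equation gives N_uptake = 3*irrigation + 5.
So leaf_area = 6*irrigation + 23.
This gives yield = -12*irrigation - 64.
Solve -12*irrigation - 64 = -124: irrigation = (-124 + 64) / -12 = 5.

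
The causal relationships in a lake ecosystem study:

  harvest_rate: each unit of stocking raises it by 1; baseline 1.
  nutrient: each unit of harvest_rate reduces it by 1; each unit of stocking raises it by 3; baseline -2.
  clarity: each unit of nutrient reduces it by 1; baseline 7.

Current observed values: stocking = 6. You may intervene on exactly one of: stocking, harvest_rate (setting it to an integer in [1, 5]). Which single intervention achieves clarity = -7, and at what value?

Intervening on stocking: clarity = -2*stocking + 10. Reaching -7 requires stocking = 17/2, not an integer.
Intervening on harvest_rate: with other inputs at their observed values, clarity = harvest_rate - 9. Solving for -7 gives harvest_rate = 2, within [1, 5].

set harvest_rate = 2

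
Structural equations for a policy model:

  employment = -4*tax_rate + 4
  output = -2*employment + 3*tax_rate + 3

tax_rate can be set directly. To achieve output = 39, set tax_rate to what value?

tax_rate = 4

Substituting into the output equation gives output = 11*tax_rate - 5.
Solve 11*tax_rate - 5 = 39: tax_rate = (39 + 5) / 11 = 4.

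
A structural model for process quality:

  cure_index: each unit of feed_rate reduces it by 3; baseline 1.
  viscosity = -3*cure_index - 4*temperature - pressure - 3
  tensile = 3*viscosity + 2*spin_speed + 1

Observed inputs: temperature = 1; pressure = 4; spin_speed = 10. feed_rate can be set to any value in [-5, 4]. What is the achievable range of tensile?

-156 to 87

Substituting into the viscosity equation gives viscosity = 9*feed_rate - 14.
So tensile = 27*feed_rate - 21.
Linear in feed_rate, so extremes are at the endpoints: feed_rate = -5 gives tensile = -156; feed_rate = 4 gives tensile = 87.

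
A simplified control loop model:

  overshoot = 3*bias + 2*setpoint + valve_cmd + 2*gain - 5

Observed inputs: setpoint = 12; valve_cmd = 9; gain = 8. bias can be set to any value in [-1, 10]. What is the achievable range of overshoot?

Substituting into the overshoot equation gives overshoot = 3*bias + 44.
Linear in bias, so extremes are at the endpoints: bias = -1 gives overshoot = 41; bias = 10 gives overshoot = 74.

41 to 74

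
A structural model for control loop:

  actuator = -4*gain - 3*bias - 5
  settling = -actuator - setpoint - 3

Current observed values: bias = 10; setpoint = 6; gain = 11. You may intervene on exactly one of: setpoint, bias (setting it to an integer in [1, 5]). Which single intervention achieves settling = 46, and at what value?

Intervening on setpoint: settling = -setpoint + 76. Reaching 46 requires setpoint = 30, outside [1, 5].
Intervening on bias: with other inputs at their observed values, settling = 3*bias + 40. Solving for 46 gives bias = 2, within [1, 5].

set bias = 2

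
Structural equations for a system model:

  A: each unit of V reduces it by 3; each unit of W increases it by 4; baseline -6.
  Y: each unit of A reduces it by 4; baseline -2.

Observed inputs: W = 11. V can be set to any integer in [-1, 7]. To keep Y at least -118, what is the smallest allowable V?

Substituting into the A equation gives A = -3*V + 38.
So Y = 12*V - 154.
Require 12*V - 154 ≥ -118, so V ≥ 3.
The smallest integer in [-1, 7] satisfying this is 3.

V = 3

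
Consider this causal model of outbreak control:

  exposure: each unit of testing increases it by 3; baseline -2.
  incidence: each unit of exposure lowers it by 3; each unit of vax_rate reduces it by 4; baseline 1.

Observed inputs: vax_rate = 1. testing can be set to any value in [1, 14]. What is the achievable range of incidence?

-123 to -6

Substituting into the incidence equation gives incidence = -9*testing + 3.
Linear in testing, so extremes are at the endpoints: testing = 1 gives incidence = -6; testing = 14 gives incidence = -123.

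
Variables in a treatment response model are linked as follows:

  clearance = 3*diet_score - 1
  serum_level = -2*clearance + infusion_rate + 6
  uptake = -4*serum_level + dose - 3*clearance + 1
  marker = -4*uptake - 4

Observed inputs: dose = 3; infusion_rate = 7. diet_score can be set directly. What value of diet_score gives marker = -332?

Substituting into the serum_level equation gives serum_level = -6*diet_score + 15.
Substituting into the uptake equation gives uptake = 15*diet_score - 53.
marker becomes -60*diet_score + 208.
Solve -60*diet_score + 208 = -332: diet_score = (-332 - 208) / -60 = 9.

diet_score = 9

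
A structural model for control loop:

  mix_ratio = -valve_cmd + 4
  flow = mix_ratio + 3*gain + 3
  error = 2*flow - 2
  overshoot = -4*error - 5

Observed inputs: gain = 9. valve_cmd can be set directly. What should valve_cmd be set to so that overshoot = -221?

valve_cmd = 6

Substituting into the flow equation gives flow = -valve_cmd + 34.
So error = -2*valve_cmd + 66.
So overshoot = 8*valve_cmd - 269.
Solve 8*valve_cmd - 269 = -221: valve_cmd = (-221 + 269) / 8 = 6.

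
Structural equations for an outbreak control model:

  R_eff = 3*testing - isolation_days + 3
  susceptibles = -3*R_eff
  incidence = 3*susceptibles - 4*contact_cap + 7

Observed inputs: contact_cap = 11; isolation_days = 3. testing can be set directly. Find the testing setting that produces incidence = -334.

Substituting into the R_eff equation gives R_eff = 3*testing.
So susceptibles = -9*testing.
Substituting into the incidence equation gives incidence = -27*testing - 37.
Solve -27*testing - 37 = -334: testing = (-334 + 37) / -27 = 11.

testing = 11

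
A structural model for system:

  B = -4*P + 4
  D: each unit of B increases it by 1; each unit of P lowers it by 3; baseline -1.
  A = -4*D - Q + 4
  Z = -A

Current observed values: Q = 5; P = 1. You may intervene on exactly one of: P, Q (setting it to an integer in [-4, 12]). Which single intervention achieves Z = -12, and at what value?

Intervening on P: Z = -28*P + 13. Reaching -12 requires P = 25/28, not an integer.
Intervening on Q: with other inputs at their observed values, Z = Q - 20. Solving for -12 gives Q = 8, within [-4, 12].

set Q = 8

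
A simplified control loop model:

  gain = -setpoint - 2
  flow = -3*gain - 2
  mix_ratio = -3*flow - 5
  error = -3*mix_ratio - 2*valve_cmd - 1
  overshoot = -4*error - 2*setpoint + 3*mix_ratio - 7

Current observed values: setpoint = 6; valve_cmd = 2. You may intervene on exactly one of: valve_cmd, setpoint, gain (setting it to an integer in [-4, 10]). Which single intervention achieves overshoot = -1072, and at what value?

Intervening on valve_cmd: with other inputs at their observed values, overshoot = 8*valve_cmd - 1080. Solving for -1072 gives valve_cmd = 1, within [-4, 10].
Intervening on setpoint: overshoot = -137*setpoint - 242. Reaching -1072 requires setpoint = 830/137, not an integer.
Intervening on gain: overshoot = 135*gain + 16. Reaching -1072 requires gain = -1088/135, not an integer.

set valve_cmd = 1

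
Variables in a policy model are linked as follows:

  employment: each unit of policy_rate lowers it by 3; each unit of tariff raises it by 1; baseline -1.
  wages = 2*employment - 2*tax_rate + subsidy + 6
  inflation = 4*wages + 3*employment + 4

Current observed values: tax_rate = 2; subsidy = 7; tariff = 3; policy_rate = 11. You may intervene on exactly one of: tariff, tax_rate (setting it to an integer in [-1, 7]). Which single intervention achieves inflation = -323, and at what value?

Intervening on tariff: with other inputs at their observed values, inflation = 11*tariff - 334. Solving for -323 gives tariff = 1, within [-1, 7].
Intervening on tax_rate: inflation = -8*tax_rate - 285. Reaching -323 requires tax_rate = 19/4, not an integer.

set tariff = 1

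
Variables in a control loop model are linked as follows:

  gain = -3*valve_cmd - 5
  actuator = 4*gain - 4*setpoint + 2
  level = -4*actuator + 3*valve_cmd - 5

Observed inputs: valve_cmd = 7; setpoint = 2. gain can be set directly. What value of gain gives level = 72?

Intervening on gain fixes its value directly, overriding its dependence on valve_cmd.
Substituting into the actuator equation gives actuator = 4*gain - 6.
So level = -16*gain + 40.
Solve -16*gain + 40 = 72: gain = (72 - 40) / -16 = -2.

gain = -2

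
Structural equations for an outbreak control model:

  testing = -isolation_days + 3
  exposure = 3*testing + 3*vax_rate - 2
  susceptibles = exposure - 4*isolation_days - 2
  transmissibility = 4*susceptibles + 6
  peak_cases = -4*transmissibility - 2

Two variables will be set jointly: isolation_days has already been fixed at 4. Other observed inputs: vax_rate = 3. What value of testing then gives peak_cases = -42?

With isolation_days held at 4:
Intervening on testing fixes its value directly, overriding its dependence on isolation_days.
Substituting into the exposure equation gives exposure = 3*testing + 7.
Substituting into the susceptibles equation gives susceptibles = 3*testing - 11.
transmissibility becomes 12*testing - 38.
Substituting into the peak_cases equation gives peak_cases = -48*testing + 150.
Solve -48*testing + 150 = -42: testing = (-42 - 150) / -48 = 4.

testing = 4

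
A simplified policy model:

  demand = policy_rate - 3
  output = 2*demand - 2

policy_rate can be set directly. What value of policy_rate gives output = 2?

policy_rate = 5

Substituting into the output equation gives output = 2*policy_rate - 8.
Solve 2*policy_rate - 8 = 2: policy_rate = (2 + 8) / 2 = 5.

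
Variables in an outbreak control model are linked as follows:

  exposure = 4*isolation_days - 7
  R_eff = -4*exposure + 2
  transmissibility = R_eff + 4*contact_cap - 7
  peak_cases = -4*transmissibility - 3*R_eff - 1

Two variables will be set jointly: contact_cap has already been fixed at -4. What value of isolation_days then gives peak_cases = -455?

With contact_cap held at -4:
Substituting into the R_eff equation gives R_eff = -16*isolation_days + 30.
So transmissibility = -16*isolation_days + 7.
Substituting into the peak_cases equation gives peak_cases = 112*isolation_days - 119.
Solve 112*isolation_days - 119 = -455: isolation_days = (-455 + 119) / 112 = -3.

isolation_days = -3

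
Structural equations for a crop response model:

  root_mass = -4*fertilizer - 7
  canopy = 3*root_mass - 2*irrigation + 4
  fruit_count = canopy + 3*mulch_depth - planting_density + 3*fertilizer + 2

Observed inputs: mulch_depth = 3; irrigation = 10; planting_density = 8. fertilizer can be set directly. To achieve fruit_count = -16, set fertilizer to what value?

fertilizer = -2

Substituting into the canopy equation gives canopy = -12*fertilizer - 37.
fruit_count becomes -9*fertilizer - 34.
Solve -9*fertilizer - 34 = -16: fertilizer = (-16 + 34) / -9 = -2.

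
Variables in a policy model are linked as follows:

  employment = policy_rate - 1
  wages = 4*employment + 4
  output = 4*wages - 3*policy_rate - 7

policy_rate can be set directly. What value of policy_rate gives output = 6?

policy_rate = 1

Substituting into the wages equation gives wages = 4*policy_rate.
output becomes 13*policy_rate - 7.
Solve 13*policy_rate - 7 = 6: policy_rate = (6 + 7) / 13 = 1.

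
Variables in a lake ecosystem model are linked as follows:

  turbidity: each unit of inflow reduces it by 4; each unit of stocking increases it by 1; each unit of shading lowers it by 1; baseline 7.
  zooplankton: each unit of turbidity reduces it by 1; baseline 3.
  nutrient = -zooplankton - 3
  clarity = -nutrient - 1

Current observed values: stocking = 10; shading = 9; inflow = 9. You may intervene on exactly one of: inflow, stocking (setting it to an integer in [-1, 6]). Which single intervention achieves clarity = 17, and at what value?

Intervening on inflow: with other inputs at their observed values, clarity = 4*inflow - 3. Solving for 17 gives inflow = 5, within [-1, 6].
Intervening on stocking: clarity = -stocking + 43. Reaching 17 requires stocking = 26, outside [-1, 6].

set inflow = 5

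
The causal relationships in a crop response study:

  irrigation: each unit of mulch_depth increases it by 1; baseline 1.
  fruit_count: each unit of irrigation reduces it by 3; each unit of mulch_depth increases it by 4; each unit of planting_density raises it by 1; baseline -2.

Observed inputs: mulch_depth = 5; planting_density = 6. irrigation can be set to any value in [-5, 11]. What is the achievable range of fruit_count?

-9 to 39

Intervening on irrigation fixes its value directly, overriding its dependence on mulch_depth.
Substituting into the fruit_count equation gives fruit_count = -3*irrigation + 24.
Linear in irrigation, so extremes are at the endpoints: irrigation = -5 gives fruit_count = 39; irrigation = 11 gives fruit_count = -9.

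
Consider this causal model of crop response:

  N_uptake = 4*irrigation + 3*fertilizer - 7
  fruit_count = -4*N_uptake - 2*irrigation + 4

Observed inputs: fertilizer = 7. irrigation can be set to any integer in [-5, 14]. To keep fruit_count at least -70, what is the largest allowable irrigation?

Substituting into the N_uptake equation gives N_uptake = 4*irrigation + 14.
Substituting into the fruit_count equation gives fruit_count = -18*irrigation - 52.
Require -18*irrigation - 52 ≥ -70, so irrigation ≤ 1.
The largest integer in [-5, 14] satisfying this is 1.

irrigation = 1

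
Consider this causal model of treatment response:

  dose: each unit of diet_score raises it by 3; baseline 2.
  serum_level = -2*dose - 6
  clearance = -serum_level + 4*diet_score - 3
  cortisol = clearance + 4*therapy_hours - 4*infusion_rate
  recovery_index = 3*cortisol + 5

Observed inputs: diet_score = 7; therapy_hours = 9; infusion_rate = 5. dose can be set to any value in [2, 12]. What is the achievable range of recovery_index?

Intervening on dose fixes its value directly, overriding its dependence on diet_score.
Substituting into the clearance equation gives clearance = 2*dose + 31.
cortisol becomes 2*dose + 47.
Substituting into the recovery_index equation gives recovery_index = 6*dose + 146.
Linear in dose, so extremes are at the endpoints: dose = 2 gives recovery_index = 158; dose = 12 gives recovery_index = 218.

158 to 218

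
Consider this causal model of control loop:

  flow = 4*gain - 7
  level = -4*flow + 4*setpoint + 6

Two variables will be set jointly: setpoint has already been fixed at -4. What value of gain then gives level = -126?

gain = 9

With setpoint held at -4:
Substituting into the level equation gives level = -16*gain + 18.
Solve -16*gain + 18 = -126: gain = (-126 - 18) / -16 = 9.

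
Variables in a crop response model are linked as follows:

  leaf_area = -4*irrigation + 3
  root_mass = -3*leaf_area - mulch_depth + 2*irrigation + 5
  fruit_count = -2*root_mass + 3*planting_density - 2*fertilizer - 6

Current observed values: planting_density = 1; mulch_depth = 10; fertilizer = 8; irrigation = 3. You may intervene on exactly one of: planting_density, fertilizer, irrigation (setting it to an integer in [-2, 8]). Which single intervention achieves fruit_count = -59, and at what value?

set fertilizer = 0

Intervening on planting_density: fruit_count = 3*planting_density - 78. Reaching -59 requires planting_density = 19/3, not an integer.
Intervening on fertilizer: with other inputs at their observed values, fruit_count = -2*fertilizer - 59. Solving for -59 gives fertilizer = 0, within [-2, 8].
Intervening on irrigation: fruit_count = -28*irrigation + 9. Reaching -59 requires irrigation = 17/7, not an integer.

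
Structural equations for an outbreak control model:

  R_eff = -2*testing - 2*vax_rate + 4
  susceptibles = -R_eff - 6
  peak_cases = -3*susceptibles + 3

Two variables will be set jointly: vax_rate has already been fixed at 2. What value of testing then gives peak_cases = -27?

With vax_rate held at 2:
Substituting into the R_eff equation gives R_eff = -2*testing.
susceptibles becomes 2*testing - 6.
Substituting into the peak_cases equation gives peak_cases = -6*testing + 21.
Solve -6*testing + 21 = -27: testing = (-27 - 21) / -6 = 8.

testing = 8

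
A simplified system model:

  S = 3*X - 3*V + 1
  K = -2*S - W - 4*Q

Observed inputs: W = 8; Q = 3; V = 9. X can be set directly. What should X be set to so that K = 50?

X = -3

Substituting into the S equation gives S = 3*X - 26.
Substituting into the K equation gives K = -6*X + 32.
Solve -6*X + 32 = 50: X = (50 - 32) / -6 = -3.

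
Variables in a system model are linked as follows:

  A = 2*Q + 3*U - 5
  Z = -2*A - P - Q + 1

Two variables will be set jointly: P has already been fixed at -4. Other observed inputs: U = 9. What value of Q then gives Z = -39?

With P held at -4:
Substituting into the A equation gives A = 2*Q + 22.
Z becomes -5*Q - 39.
Solve -5*Q - 39 = -39: Q = (-39 + 39) / -5 = 0.

Q = 0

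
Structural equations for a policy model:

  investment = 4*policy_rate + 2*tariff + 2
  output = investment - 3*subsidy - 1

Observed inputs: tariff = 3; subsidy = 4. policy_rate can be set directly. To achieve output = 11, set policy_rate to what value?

policy_rate = 4

Substituting into the investment equation gives investment = 4*policy_rate + 8.
output becomes 4*policy_rate - 5.
Solve 4*policy_rate - 5 = 11: policy_rate = (11 + 5) / 4 = 4.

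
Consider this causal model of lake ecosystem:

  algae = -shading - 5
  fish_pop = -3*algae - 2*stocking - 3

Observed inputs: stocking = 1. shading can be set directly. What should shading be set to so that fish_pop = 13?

shading = 1

Substituting into the fish_pop equation gives fish_pop = 3*shading + 10.
Solve 3*shading + 10 = 13: shading = (13 - 10) / 3 = 1.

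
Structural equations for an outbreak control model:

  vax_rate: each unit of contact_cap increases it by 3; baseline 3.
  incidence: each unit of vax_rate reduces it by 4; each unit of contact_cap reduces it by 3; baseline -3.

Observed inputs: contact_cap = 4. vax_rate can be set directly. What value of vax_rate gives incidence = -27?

Intervening on vax_rate fixes its value directly, overriding its dependence on contact_cap.
Substituting into the incidence equation gives incidence = -4*vax_rate - 15.
Solve -4*vax_rate - 15 = -27: vax_rate = (-27 + 15) / -4 = 3.

vax_rate = 3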